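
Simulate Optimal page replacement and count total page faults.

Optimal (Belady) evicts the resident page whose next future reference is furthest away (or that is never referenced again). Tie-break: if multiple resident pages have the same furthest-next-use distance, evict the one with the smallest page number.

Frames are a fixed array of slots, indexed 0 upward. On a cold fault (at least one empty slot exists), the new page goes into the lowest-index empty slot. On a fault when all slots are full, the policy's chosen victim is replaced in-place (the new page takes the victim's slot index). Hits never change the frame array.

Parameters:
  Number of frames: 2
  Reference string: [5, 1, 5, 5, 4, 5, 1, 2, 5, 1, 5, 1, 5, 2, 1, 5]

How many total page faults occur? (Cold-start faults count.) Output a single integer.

Answer: 8

Derivation:
Step 0: ref 5 → FAULT, frames=[5,-]
Step 1: ref 1 → FAULT, frames=[5,1]
Step 2: ref 5 → HIT, frames=[5,1]
Step 3: ref 5 → HIT, frames=[5,1]
Step 4: ref 4 → FAULT (evict 1), frames=[5,4]
Step 5: ref 5 → HIT, frames=[5,4]
Step 6: ref 1 → FAULT (evict 4), frames=[5,1]
Step 7: ref 2 → FAULT (evict 1), frames=[5,2]
Step 8: ref 5 → HIT, frames=[5,2]
Step 9: ref 1 → FAULT (evict 2), frames=[5,1]
Step 10: ref 5 → HIT, frames=[5,1]
Step 11: ref 1 → HIT, frames=[5,1]
Step 12: ref 5 → HIT, frames=[5,1]
Step 13: ref 2 → FAULT (evict 5), frames=[2,1]
Step 14: ref 1 → HIT, frames=[2,1]
Step 15: ref 5 → FAULT (evict 1), frames=[2,5]
Total faults: 8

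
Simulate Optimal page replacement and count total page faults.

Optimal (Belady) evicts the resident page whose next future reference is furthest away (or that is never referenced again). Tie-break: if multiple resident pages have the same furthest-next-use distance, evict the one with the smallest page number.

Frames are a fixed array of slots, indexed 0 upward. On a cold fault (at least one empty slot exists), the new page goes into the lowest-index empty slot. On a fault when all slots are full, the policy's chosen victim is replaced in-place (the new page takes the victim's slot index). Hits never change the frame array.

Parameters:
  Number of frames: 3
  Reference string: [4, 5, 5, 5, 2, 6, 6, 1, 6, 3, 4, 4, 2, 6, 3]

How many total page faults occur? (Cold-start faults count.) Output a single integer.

Step 0: ref 4 → FAULT, frames=[4,-,-]
Step 1: ref 5 → FAULT, frames=[4,5,-]
Step 2: ref 5 → HIT, frames=[4,5,-]
Step 3: ref 5 → HIT, frames=[4,5,-]
Step 4: ref 2 → FAULT, frames=[4,5,2]
Step 5: ref 6 → FAULT (evict 5), frames=[4,6,2]
Step 6: ref 6 → HIT, frames=[4,6,2]
Step 7: ref 1 → FAULT (evict 2), frames=[4,6,1]
Step 8: ref 6 → HIT, frames=[4,6,1]
Step 9: ref 3 → FAULT (evict 1), frames=[4,6,3]
Step 10: ref 4 → HIT, frames=[4,6,3]
Step 11: ref 4 → HIT, frames=[4,6,3]
Step 12: ref 2 → FAULT (evict 4), frames=[2,6,3]
Step 13: ref 6 → HIT, frames=[2,6,3]
Step 14: ref 3 → HIT, frames=[2,6,3]
Total faults: 7

Answer: 7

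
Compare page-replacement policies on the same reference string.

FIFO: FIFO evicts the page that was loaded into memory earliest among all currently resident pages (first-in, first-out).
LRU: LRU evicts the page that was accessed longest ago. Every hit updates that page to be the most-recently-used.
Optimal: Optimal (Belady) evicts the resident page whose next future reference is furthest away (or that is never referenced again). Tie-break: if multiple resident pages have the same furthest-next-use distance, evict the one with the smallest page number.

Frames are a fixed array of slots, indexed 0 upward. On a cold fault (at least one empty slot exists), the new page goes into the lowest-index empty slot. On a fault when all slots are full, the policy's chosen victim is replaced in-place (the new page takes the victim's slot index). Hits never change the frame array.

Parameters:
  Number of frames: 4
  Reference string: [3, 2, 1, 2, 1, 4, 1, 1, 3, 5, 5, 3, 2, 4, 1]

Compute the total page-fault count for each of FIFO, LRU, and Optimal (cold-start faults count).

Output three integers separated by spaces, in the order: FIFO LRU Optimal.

Answer: 8 8 6

Derivation:
--- FIFO ---
  step 0: ref 3 -> FAULT, frames=[3,-,-,-] (faults so far: 1)
  step 1: ref 2 -> FAULT, frames=[3,2,-,-] (faults so far: 2)
  step 2: ref 1 -> FAULT, frames=[3,2,1,-] (faults so far: 3)
  step 3: ref 2 -> HIT, frames=[3,2,1,-] (faults so far: 3)
  step 4: ref 1 -> HIT, frames=[3,2,1,-] (faults so far: 3)
  step 5: ref 4 -> FAULT, frames=[3,2,1,4] (faults so far: 4)
  step 6: ref 1 -> HIT, frames=[3,2,1,4] (faults so far: 4)
  step 7: ref 1 -> HIT, frames=[3,2,1,4] (faults so far: 4)
  step 8: ref 3 -> HIT, frames=[3,2,1,4] (faults so far: 4)
  step 9: ref 5 -> FAULT, evict 3, frames=[5,2,1,4] (faults so far: 5)
  step 10: ref 5 -> HIT, frames=[5,2,1,4] (faults so far: 5)
  step 11: ref 3 -> FAULT, evict 2, frames=[5,3,1,4] (faults so far: 6)
  step 12: ref 2 -> FAULT, evict 1, frames=[5,3,2,4] (faults so far: 7)
  step 13: ref 4 -> HIT, frames=[5,3,2,4] (faults so far: 7)
  step 14: ref 1 -> FAULT, evict 4, frames=[5,3,2,1] (faults so far: 8)
  FIFO total faults: 8
--- LRU ---
  step 0: ref 3 -> FAULT, frames=[3,-,-,-] (faults so far: 1)
  step 1: ref 2 -> FAULT, frames=[3,2,-,-] (faults so far: 2)
  step 2: ref 1 -> FAULT, frames=[3,2,1,-] (faults so far: 3)
  step 3: ref 2 -> HIT, frames=[3,2,1,-] (faults so far: 3)
  step 4: ref 1 -> HIT, frames=[3,2,1,-] (faults so far: 3)
  step 5: ref 4 -> FAULT, frames=[3,2,1,4] (faults so far: 4)
  step 6: ref 1 -> HIT, frames=[3,2,1,4] (faults so far: 4)
  step 7: ref 1 -> HIT, frames=[3,2,1,4] (faults so far: 4)
  step 8: ref 3 -> HIT, frames=[3,2,1,4] (faults so far: 4)
  step 9: ref 5 -> FAULT, evict 2, frames=[3,5,1,4] (faults so far: 5)
  step 10: ref 5 -> HIT, frames=[3,5,1,4] (faults so far: 5)
  step 11: ref 3 -> HIT, frames=[3,5,1,4] (faults so far: 5)
  step 12: ref 2 -> FAULT, evict 4, frames=[3,5,1,2] (faults so far: 6)
  step 13: ref 4 -> FAULT, evict 1, frames=[3,5,4,2] (faults so far: 7)
  step 14: ref 1 -> FAULT, evict 5, frames=[3,1,4,2] (faults so far: 8)
  LRU total faults: 8
--- Optimal ---
  step 0: ref 3 -> FAULT, frames=[3,-,-,-] (faults so far: 1)
  step 1: ref 2 -> FAULT, frames=[3,2,-,-] (faults so far: 2)
  step 2: ref 1 -> FAULT, frames=[3,2,1,-] (faults so far: 3)
  step 3: ref 2 -> HIT, frames=[3,2,1,-] (faults so far: 3)
  step 4: ref 1 -> HIT, frames=[3,2,1,-] (faults so far: 3)
  step 5: ref 4 -> FAULT, frames=[3,2,1,4] (faults so far: 4)
  step 6: ref 1 -> HIT, frames=[3,2,1,4] (faults so far: 4)
  step 7: ref 1 -> HIT, frames=[3,2,1,4] (faults so far: 4)
  step 8: ref 3 -> HIT, frames=[3,2,1,4] (faults so far: 4)
  step 9: ref 5 -> FAULT, evict 1, frames=[3,2,5,4] (faults so far: 5)
  step 10: ref 5 -> HIT, frames=[3,2,5,4] (faults so far: 5)
  step 11: ref 3 -> HIT, frames=[3,2,5,4] (faults so far: 5)
  step 12: ref 2 -> HIT, frames=[3,2,5,4] (faults so far: 5)
  step 13: ref 4 -> HIT, frames=[3,2,5,4] (faults so far: 5)
  step 14: ref 1 -> FAULT, evict 2, frames=[3,1,5,4] (faults so far: 6)
  Optimal total faults: 6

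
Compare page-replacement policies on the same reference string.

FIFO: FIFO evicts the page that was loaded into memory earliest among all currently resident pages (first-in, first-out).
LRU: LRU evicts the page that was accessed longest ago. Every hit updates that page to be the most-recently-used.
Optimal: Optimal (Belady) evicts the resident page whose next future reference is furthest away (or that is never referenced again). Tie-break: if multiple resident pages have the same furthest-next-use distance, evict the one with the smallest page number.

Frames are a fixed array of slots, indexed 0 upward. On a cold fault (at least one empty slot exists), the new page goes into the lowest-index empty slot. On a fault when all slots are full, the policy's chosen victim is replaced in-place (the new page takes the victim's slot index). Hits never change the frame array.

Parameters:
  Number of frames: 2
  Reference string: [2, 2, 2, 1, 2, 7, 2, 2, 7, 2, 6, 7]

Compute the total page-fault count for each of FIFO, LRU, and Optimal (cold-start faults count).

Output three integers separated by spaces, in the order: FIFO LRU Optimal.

--- FIFO ---
  step 0: ref 2 -> FAULT, frames=[2,-] (faults so far: 1)
  step 1: ref 2 -> HIT, frames=[2,-] (faults so far: 1)
  step 2: ref 2 -> HIT, frames=[2,-] (faults so far: 1)
  step 3: ref 1 -> FAULT, frames=[2,1] (faults so far: 2)
  step 4: ref 2 -> HIT, frames=[2,1] (faults so far: 2)
  step 5: ref 7 -> FAULT, evict 2, frames=[7,1] (faults so far: 3)
  step 6: ref 2 -> FAULT, evict 1, frames=[7,2] (faults so far: 4)
  step 7: ref 2 -> HIT, frames=[7,2] (faults so far: 4)
  step 8: ref 7 -> HIT, frames=[7,2] (faults so far: 4)
  step 9: ref 2 -> HIT, frames=[7,2] (faults so far: 4)
  step 10: ref 6 -> FAULT, evict 7, frames=[6,2] (faults so far: 5)
  step 11: ref 7 -> FAULT, evict 2, frames=[6,7] (faults so far: 6)
  FIFO total faults: 6
--- LRU ---
  step 0: ref 2 -> FAULT, frames=[2,-] (faults so far: 1)
  step 1: ref 2 -> HIT, frames=[2,-] (faults so far: 1)
  step 2: ref 2 -> HIT, frames=[2,-] (faults so far: 1)
  step 3: ref 1 -> FAULT, frames=[2,1] (faults so far: 2)
  step 4: ref 2 -> HIT, frames=[2,1] (faults so far: 2)
  step 5: ref 7 -> FAULT, evict 1, frames=[2,7] (faults so far: 3)
  step 6: ref 2 -> HIT, frames=[2,7] (faults so far: 3)
  step 7: ref 2 -> HIT, frames=[2,7] (faults so far: 3)
  step 8: ref 7 -> HIT, frames=[2,7] (faults so far: 3)
  step 9: ref 2 -> HIT, frames=[2,7] (faults so far: 3)
  step 10: ref 6 -> FAULT, evict 7, frames=[2,6] (faults so far: 4)
  step 11: ref 7 -> FAULT, evict 2, frames=[7,6] (faults so far: 5)
  LRU total faults: 5
--- Optimal ---
  step 0: ref 2 -> FAULT, frames=[2,-] (faults so far: 1)
  step 1: ref 2 -> HIT, frames=[2,-] (faults so far: 1)
  step 2: ref 2 -> HIT, frames=[2,-] (faults so far: 1)
  step 3: ref 1 -> FAULT, frames=[2,1] (faults so far: 2)
  step 4: ref 2 -> HIT, frames=[2,1] (faults so far: 2)
  step 5: ref 7 -> FAULT, evict 1, frames=[2,7] (faults so far: 3)
  step 6: ref 2 -> HIT, frames=[2,7] (faults so far: 3)
  step 7: ref 2 -> HIT, frames=[2,7] (faults so far: 3)
  step 8: ref 7 -> HIT, frames=[2,7] (faults so far: 3)
  step 9: ref 2 -> HIT, frames=[2,7] (faults so far: 3)
  step 10: ref 6 -> FAULT, evict 2, frames=[6,7] (faults so far: 4)
  step 11: ref 7 -> HIT, frames=[6,7] (faults so far: 4)
  Optimal total faults: 4

Answer: 6 5 4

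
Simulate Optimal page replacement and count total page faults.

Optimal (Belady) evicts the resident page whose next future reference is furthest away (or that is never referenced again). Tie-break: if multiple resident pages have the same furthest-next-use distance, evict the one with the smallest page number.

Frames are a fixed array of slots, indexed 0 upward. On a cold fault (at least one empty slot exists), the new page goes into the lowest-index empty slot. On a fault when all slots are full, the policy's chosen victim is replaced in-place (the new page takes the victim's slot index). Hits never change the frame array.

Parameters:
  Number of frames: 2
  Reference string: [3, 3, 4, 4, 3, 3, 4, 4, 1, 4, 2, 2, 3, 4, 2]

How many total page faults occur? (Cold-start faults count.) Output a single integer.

Step 0: ref 3 → FAULT, frames=[3,-]
Step 1: ref 3 → HIT, frames=[3,-]
Step 2: ref 4 → FAULT, frames=[3,4]
Step 3: ref 4 → HIT, frames=[3,4]
Step 4: ref 3 → HIT, frames=[3,4]
Step 5: ref 3 → HIT, frames=[3,4]
Step 6: ref 4 → HIT, frames=[3,4]
Step 7: ref 4 → HIT, frames=[3,4]
Step 8: ref 1 → FAULT (evict 3), frames=[1,4]
Step 9: ref 4 → HIT, frames=[1,4]
Step 10: ref 2 → FAULT (evict 1), frames=[2,4]
Step 11: ref 2 → HIT, frames=[2,4]
Step 12: ref 3 → FAULT (evict 2), frames=[3,4]
Step 13: ref 4 → HIT, frames=[3,4]
Step 14: ref 2 → FAULT (evict 3), frames=[2,4]
Total faults: 6

Answer: 6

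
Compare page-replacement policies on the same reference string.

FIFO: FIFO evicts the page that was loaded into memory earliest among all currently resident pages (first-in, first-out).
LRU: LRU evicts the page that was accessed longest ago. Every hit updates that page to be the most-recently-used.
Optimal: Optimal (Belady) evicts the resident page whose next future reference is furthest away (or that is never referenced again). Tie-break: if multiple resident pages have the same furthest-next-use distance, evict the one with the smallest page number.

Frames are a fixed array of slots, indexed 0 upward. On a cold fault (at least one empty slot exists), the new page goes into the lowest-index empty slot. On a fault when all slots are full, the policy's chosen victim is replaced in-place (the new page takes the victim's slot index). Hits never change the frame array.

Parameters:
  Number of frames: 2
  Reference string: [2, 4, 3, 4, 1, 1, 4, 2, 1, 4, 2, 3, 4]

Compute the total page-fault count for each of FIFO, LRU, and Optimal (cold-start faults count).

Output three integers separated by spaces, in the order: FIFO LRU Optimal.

--- FIFO ---
  step 0: ref 2 -> FAULT, frames=[2,-] (faults so far: 1)
  step 1: ref 4 -> FAULT, frames=[2,4] (faults so far: 2)
  step 2: ref 3 -> FAULT, evict 2, frames=[3,4] (faults so far: 3)
  step 3: ref 4 -> HIT, frames=[3,4] (faults so far: 3)
  step 4: ref 1 -> FAULT, evict 4, frames=[3,1] (faults so far: 4)
  step 5: ref 1 -> HIT, frames=[3,1] (faults so far: 4)
  step 6: ref 4 -> FAULT, evict 3, frames=[4,1] (faults so far: 5)
  step 7: ref 2 -> FAULT, evict 1, frames=[4,2] (faults so far: 6)
  step 8: ref 1 -> FAULT, evict 4, frames=[1,2] (faults so far: 7)
  step 9: ref 4 -> FAULT, evict 2, frames=[1,4] (faults so far: 8)
  step 10: ref 2 -> FAULT, evict 1, frames=[2,4] (faults so far: 9)
  step 11: ref 3 -> FAULT, evict 4, frames=[2,3] (faults so far: 10)
  step 12: ref 4 -> FAULT, evict 2, frames=[4,3] (faults so far: 11)
  FIFO total faults: 11
--- LRU ---
  step 0: ref 2 -> FAULT, frames=[2,-] (faults so far: 1)
  step 1: ref 4 -> FAULT, frames=[2,4] (faults so far: 2)
  step 2: ref 3 -> FAULT, evict 2, frames=[3,4] (faults so far: 3)
  step 3: ref 4 -> HIT, frames=[3,4] (faults so far: 3)
  step 4: ref 1 -> FAULT, evict 3, frames=[1,4] (faults so far: 4)
  step 5: ref 1 -> HIT, frames=[1,4] (faults so far: 4)
  step 6: ref 4 -> HIT, frames=[1,4] (faults so far: 4)
  step 7: ref 2 -> FAULT, evict 1, frames=[2,4] (faults so far: 5)
  step 8: ref 1 -> FAULT, evict 4, frames=[2,1] (faults so far: 6)
  step 9: ref 4 -> FAULT, evict 2, frames=[4,1] (faults so far: 7)
  step 10: ref 2 -> FAULT, evict 1, frames=[4,2] (faults so far: 8)
  step 11: ref 3 -> FAULT, evict 4, frames=[3,2] (faults so far: 9)
  step 12: ref 4 -> FAULT, evict 2, frames=[3,4] (faults so far: 10)
  LRU total faults: 10
--- Optimal ---
  step 0: ref 2 -> FAULT, frames=[2,-] (faults so far: 1)
  step 1: ref 4 -> FAULT, frames=[2,4] (faults so far: 2)
  step 2: ref 3 -> FAULT, evict 2, frames=[3,4] (faults so far: 3)
  step 3: ref 4 -> HIT, frames=[3,4] (faults so far: 3)
  step 4: ref 1 -> FAULT, evict 3, frames=[1,4] (faults so far: 4)
  step 5: ref 1 -> HIT, frames=[1,4] (faults so far: 4)
  step 6: ref 4 -> HIT, frames=[1,4] (faults so far: 4)
  step 7: ref 2 -> FAULT, evict 4, frames=[1,2] (faults so far: 5)
  step 8: ref 1 -> HIT, frames=[1,2] (faults so far: 5)
  step 9: ref 4 -> FAULT, evict 1, frames=[4,2] (faults so far: 6)
  step 10: ref 2 -> HIT, frames=[4,2] (faults so far: 6)
  step 11: ref 3 -> FAULT, evict 2, frames=[4,3] (faults so far: 7)
  step 12: ref 4 -> HIT, frames=[4,3] (faults so far: 7)
  Optimal total faults: 7

Answer: 11 10 7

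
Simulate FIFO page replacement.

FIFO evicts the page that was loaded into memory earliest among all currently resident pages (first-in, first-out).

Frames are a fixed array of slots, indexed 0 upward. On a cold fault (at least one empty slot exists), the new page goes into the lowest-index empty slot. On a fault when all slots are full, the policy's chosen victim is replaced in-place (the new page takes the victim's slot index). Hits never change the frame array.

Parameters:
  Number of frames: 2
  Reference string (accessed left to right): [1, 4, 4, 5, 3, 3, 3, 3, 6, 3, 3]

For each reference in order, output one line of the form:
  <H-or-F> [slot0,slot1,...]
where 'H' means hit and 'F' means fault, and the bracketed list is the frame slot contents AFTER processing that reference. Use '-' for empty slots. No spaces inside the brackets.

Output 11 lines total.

F [1,-]
F [1,4]
H [1,4]
F [5,4]
F [5,3]
H [5,3]
H [5,3]
H [5,3]
F [6,3]
H [6,3]
H [6,3]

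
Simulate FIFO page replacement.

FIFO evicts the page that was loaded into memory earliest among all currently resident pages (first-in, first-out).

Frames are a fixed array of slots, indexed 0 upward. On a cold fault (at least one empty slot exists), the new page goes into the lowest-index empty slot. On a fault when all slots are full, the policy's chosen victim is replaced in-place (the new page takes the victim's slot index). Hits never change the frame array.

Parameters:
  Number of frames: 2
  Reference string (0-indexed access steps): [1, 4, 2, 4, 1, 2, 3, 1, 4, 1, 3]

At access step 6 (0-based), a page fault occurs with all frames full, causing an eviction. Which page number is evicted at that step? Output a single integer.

Answer: 2

Derivation:
Step 0: ref 1 -> FAULT, frames=[1,-]
Step 1: ref 4 -> FAULT, frames=[1,4]
Step 2: ref 2 -> FAULT, evict 1, frames=[2,4]
Step 3: ref 4 -> HIT, frames=[2,4]
Step 4: ref 1 -> FAULT, evict 4, frames=[2,1]
Step 5: ref 2 -> HIT, frames=[2,1]
Step 6: ref 3 -> FAULT, evict 2, frames=[3,1]
At step 6: evicted page 2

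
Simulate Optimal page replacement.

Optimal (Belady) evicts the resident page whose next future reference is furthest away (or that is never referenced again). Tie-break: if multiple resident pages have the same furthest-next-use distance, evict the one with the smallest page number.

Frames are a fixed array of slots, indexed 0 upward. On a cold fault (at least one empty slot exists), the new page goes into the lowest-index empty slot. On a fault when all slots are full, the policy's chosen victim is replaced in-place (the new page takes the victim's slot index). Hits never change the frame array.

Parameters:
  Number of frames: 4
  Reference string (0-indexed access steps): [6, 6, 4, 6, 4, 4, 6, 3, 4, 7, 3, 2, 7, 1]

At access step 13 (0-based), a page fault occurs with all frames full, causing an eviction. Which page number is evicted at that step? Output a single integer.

Answer: 2

Derivation:
Step 0: ref 6 -> FAULT, frames=[6,-,-,-]
Step 1: ref 6 -> HIT, frames=[6,-,-,-]
Step 2: ref 4 -> FAULT, frames=[6,4,-,-]
Step 3: ref 6 -> HIT, frames=[6,4,-,-]
Step 4: ref 4 -> HIT, frames=[6,4,-,-]
Step 5: ref 4 -> HIT, frames=[6,4,-,-]
Step 6: ref 6 -> HIT, frames=[6,4,-,-]
Step 7: ref 3 -> FAULT, frames=[6,4,3,-]
Step 8: ref 4 -> HIT, frames=[6,4,3,-]
Step 9: ref 7 -> FAULT, frames=[6,4,3,7]
Step 10: ref 3 -> HIT, frames=[6,4,3,7]
Step 11: ref 2 -> FAULT, evict 3, frames=[6,4,2,7]
Step 12: ref 7 -> HIT, frames=[6,4,2,7]
Step 13: ref 1 -> FAULT, evict 2, frames=[6,4,1,7]
At step 13: evicted page 2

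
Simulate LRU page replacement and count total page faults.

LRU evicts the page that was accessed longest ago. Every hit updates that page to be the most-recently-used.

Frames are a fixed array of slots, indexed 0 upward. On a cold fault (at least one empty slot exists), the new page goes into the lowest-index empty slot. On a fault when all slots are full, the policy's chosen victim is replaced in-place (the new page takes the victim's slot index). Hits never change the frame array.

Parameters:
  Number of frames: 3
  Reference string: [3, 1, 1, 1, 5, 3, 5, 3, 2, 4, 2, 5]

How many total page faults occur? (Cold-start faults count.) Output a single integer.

Answer: 6

Derivation:
Step 0: ref 3 → FAULT, frames=[3,-,-]
Step 1: ref 1 → FAULT, frames=[3,1,-]
Step 2: ref 1 → HIT, frames=[3,1,-]
Step 3: ref 1 → HIT, frames=[3,1,-]
Step 4: ref 5 → FAULT, frames=[3,1,5]
Step 5: ref 3 → HIT, frames=[3,1,5]
Step 6: ref 5 → HIT, frames=[3,1,5]
Step 7: ref 3 → HIT, frames=[3,1,5]
Step 8: ref 2 → FAULT (evict 1), frames=[3,2,5]
Step 9: ref 4 → FAULT (evict 5), frames=[3,2,4]
Step 10: ref 2 → HIT, frames=[3,2,4]
Step 11: ref 5 → FAULT (evict 3), frames=[5,2,4]
Total faults: 6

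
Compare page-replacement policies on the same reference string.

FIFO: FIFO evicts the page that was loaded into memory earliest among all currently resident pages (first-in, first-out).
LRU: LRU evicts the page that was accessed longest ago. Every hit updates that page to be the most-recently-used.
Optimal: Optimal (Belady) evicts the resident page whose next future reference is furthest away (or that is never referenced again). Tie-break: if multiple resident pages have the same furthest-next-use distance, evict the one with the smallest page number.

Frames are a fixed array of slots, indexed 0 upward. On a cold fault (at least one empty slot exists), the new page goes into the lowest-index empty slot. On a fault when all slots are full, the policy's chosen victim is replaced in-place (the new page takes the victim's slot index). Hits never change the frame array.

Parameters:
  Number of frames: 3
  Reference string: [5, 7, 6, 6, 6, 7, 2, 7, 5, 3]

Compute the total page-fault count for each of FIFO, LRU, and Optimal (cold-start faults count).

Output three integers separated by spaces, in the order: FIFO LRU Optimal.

--- FIFO ---
  step 0: ref 5 -> FAULT, frames=[5,-,-] (faults so far: 1)
  step 1: ref 7 -> FAULT, frames=[5,7,-] (faults so far: 2)
  step 2: ref 6 -> FAULT, frames=[5,7,6] (faults so far: 3)
  step 3: ref 6 -> HIT, frames=[5,7,6] (faults so far: 3)
  step 4: ref 6 -> HIT, frames=[5,7,6] (faults so far: 3)
  step 5: ref 7 -> HIT, frames=[5,7,6] (faults so far: 3)
  step 6: ref 2 -> FAULT, evict 5, frames=[2,7,6] (faults so far: 4)
  step 7: ref 7 -> HIT, frames=[2,7,6] (faults so far: 4)
  step 8: ref 5 -> FAULT, evict 7, frames=[2,5,6] (faults so far: 5)
  step 9: ref 3 -> FAULT, evict 6, frames=[2,5,3] (faults so far: 6)
  FIFO total faults: 6
--- LRU ---
  step 0: ref 5 -> FAULT, frames=[5,-,-] (faults so far: 1)
  step 1: ref 7 -> FAULT, frames=[5,7,-] (faults so far: 2)
  step 2: ref 6 -> FAULT, frames=[5,7,6] (faults so far: 3)
  step 3: ref 6 -> HIT, frames=[5,7,6] (faults so far: 3)
  step 4: ref 6 -> HIT, frames=[5,7,6] (faults so far: 3)
  step 5: ref 7 -> HIT, frames=[5,7,6] (faults so far: 3)
  step 6: ref 2 -> FAULT, evict 5, frames=[2,7,6] (faults so far: 4)
  step 7: ref 7 -> HIT, frames=[2,7,6] (faults so far: 4)
  step 8: ref 5 -> FAULT, evict 6, frames=[2,7,5] (faults so far: 5)
  step 9: ref 3 -> FAULT, evict 2, frames=[3,7,5] (faults so far: 6)
  LRU total faults: 6
--- Optimal ---
  step 0: ref 5 -> FAULT, frames=[5,-,-] (faults so far: 1)
  step 1: ref 7 -> FAULT, frames=[5,7,-] (faults so far: 2)
  step 2: ref 6 -> FAULT, frames=[5,7,6] (faults so far: 3)
  step 3: ref 6 -> HIT, frames=[5,7,6] (faults so far: 3)
  step 4: ref 6 -> HIT, frames=[5,7,6] (faults so far: 3)
  step 5: ref 7 -> HIT, frames=[5,7,6] (faults so far: 3)
  step 6: ref 2 -> FAULT, evict 6, frames=[5,7,2] (faults so far: 4)
  step 7: ref 7 -> HIT, frames=[5,7,2] (faults so far: 4)
  step 8: ref 5 -> HIT, frames=[5,7,2] (faults so far: 4)
  step 9: ref 3 -> FAULT, evict 2, frames=[5,7,3] (faults so far: 5)
  Optimal total faults: 5

Answer: 6 6 5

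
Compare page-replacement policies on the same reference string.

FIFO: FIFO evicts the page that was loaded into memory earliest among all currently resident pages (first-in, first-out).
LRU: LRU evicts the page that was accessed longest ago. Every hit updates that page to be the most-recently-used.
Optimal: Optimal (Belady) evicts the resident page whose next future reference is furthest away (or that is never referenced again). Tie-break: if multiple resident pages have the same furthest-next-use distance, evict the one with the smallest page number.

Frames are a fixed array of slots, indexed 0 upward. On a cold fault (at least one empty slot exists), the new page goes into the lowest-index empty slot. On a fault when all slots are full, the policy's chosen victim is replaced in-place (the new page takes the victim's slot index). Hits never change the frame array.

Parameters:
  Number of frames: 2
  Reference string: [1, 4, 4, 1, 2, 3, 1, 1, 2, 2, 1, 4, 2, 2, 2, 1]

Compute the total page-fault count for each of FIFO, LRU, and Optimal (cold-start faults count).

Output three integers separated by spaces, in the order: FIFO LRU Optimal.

--- FIFO ---
  step 0: ref 1 -> FAULT, frames=[1,-] (faults so far: 1)
  step 1: ref 4 -> FAULT, frames=[1,4] (faults so far: 2)
  step 2: ref 4 -> HIT, frames=[1,4] (faults so far: 2)
  step 3: ref 1 -> HIT, frames=[1,4] (faults so far: 2)
  step 4: ref 2 -> FAULT, evict 1, frames=[2,4] (faults so far: 3)
  step 5: ref 3 -> FAULT, evict 4, frames=[2,3] (faults so far: 4)
  step 6: ref 1 -> FAULT, evict 2, frames=[1,3] (faults so far: 5)
  step 7: ref 1 -> HIT, frames=[1,3] (faults so far: 5)
  step 8: ref 2 -> FAULT, evict 3, frames=[1,2] (faults so far: 6)
  step 9: ref 2 -> HIT, frames=[1,2] (faults so far: 6)
  step 10: ref 1 -> HIT, frames=[1,2] (faults so far: 6)
  step 11: ref 4 -> FAULT, evict 1, frames=[4,2] (faults so far: 7)
  step 12: ref 2 -> HIT, frames=[4,2] (faults so far: 7)
  step 13: ref 2 -> HIT, frames=[4,2] (faults so far: 7)
  step 14: ref 2 -> HIT, frames=[4,2] (faults so far: 7)
  step 15: ref 1 -> FAULT, evict 2, frames=[4,1] (faults so far: 8)
  FIFO total faults: 8
--- LRU ---
  step 0: ref 1 -> FAULT, frames=[1,-] (faults so far: 1)
  step 1: ref 4 -> FAULT, frames=[1,4] (faults so far: 2)
  step 2: ref 4 -> HIT, frames=[1,4] (faults so far: 2)
  step 3: ref 1 -> HIT, frames=[1,4] (faults so far: 2)
  step 4: ref 2 -> FAULT, evict 4, frames=[1,2] (faults so far: 3)
  step 5: ref 3 -> FAULT, evict 1, frames=[3,2] (faults so far: 4)
  step 6: ref 1 -> FAULT, evict 2, frames=[3,1] (faults so far: 5)
  step 7: ref 1 -> HIT, frames=[3,1] (faults so far: 5)
  step 8: ref 2 -> FAULT, evict 3, frames=[2,1] (faults so far: 6)
  step 9: ref 2 -> HIT, frames=[2,1] (faults so far: 6)
  step 10: ref 1 -> HIT, frames=[2,1] (faults so far: 6)
  step 11: ref 4 -> FAULT, evict 2, frames=[4,1] (faults so far: 7)
  step 12: ref 2 -> FAULT, evict 1, frames=[4,2] (faults so far: 8)
  step 13: ref 2 -> HIT, frames=[4,2] (faults so far: 8)
  step 14: ref 2 -> HIT, frames=[4,2] (faults so far: 8)
  step 15: ref 1 -> FAULT, evict 4, frames=[1,2] (faults so far: 9)
  LRU total faults: 9
--- Optimal ---
  step 0: ref 1 -> FAULT, frames=[1,-] (faults so far: 1)
  step 1: ref 4 -> FAULT, frames=[1,4] (faults so far: 2)
  step 2: ref 4 -> HIT, frames=[1,4] (faults so far: 2)
  step 3: ref 1 -> HIT, frames=[1,4] (faults so far: 2)
  step 4: ref 2 -> FAULT, evict 4, frames=[1,2] (faults so far: 3)
  step 5: ref 3 -> FAULT, evict 2, frames=[1,3] (faults so far: 4)
  step 6: ref 1 -> HIT, frames=[1,3] (faults so far: 4)
  step 7: ref 1 -> HIT, frames=[1,3] (faults so far: 4)
  step 8: ref 2 -> FAULT, evict 3, frames=[1,2] (faults so far: 5)
  step 9: ref 2 -> HIT, frames=[1,2] (faults so far: 5)
  step 10: ref 1 -> HIT, frames=[1,2] (faults so far: 5)
  step 11: ref 4 -> FAULT, evict 1, frames=[4,2] (faults so far: 6)
  step 12: ref 2 -> HIT, frames=[4,2] (faults so far: 6)
  step 13: ref 2 -> HIT, frames=[4,2] (faults so far: 6)
  step 14: ref 2 -> HIT, frames=[4,2] (faults so far: 6)
  step 15: ref 1 -> FAULT, evict 2, frames=[4,1] (faults so far: 7)
  Optimal total faults: 7

Answer: 8 9 7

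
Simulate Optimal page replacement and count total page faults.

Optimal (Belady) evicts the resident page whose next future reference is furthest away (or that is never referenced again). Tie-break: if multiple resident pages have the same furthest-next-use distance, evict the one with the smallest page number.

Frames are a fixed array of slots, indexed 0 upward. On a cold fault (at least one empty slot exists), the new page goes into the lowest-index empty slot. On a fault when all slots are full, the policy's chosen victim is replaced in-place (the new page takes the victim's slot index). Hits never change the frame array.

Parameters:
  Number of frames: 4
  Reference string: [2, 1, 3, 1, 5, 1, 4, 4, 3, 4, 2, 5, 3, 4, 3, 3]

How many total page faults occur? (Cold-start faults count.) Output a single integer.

Step 0: ref 2 → FAULT, frames=[2,-,-,-]
Step 1: ref 1 → FAULT, frames=[2,1,-,-]
Step 2: ref 3 → FAULT, frames=[2,1,3,-]
Step 3: ref 1 → HIT, frames=[2,1,3,-]
Step 4: ref 5 → FAULT, frames=[2,1,3,5]
Step 5: ref 1 → HIT, frames=[2,1,3,5]
Step 6: ref 4 → FAULT (evict 1), frames=[2,4,3,5]
Step 7: ref 4 → HIT, frames=[2,4,3,5]
Step 8: ref 3 → HIT, frames=[2,4,3,5]
Step 9: ref 4 → HIT, frames=[2,4,3,5]
Step 10: ref 2 → HIT, frames=[2,4,3,5]
Step 11: ref 5 → HIT, frames=[2,4,3,5]
Step 12: ref 3 → HIT, frames=[2,4,3,5]
Step 13: ref 4 → HIT, frames=[2,4,3,5]
Step 14: ref 3 → HIT, frames=[2,4,3,5]
Step 15: ref 3 → HIT, frames=[2,4,3,5]
Total faults: 5

Answer: 5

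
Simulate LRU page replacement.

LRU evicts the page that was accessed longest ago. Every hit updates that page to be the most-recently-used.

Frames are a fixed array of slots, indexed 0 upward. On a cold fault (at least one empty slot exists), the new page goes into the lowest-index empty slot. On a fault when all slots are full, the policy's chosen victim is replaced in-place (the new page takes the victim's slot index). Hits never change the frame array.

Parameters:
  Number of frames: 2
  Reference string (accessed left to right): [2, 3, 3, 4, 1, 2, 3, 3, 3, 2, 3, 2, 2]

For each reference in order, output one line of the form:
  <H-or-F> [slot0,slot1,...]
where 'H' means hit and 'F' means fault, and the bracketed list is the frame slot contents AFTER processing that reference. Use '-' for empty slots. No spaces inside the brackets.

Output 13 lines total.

F [2,-]
F [2,3]
H [2,3]
F [4,3]
F [4,1]
F [2,1]
F [2,3]
H [2,3]
H [2,3]
H [2,3]
H [2,3]
H [2,3]
H [2,3]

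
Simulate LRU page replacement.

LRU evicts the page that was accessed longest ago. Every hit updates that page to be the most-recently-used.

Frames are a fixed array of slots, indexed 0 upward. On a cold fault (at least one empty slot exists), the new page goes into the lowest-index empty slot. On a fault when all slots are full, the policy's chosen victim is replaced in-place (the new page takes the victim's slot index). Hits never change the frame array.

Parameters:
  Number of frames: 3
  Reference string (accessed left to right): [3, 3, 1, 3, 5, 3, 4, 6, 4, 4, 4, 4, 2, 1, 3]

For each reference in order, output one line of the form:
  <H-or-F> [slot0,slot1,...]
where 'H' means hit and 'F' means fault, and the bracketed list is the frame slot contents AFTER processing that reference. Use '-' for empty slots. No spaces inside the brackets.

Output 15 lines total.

F [3,-,-]
H [3,-,-]
F [3,1,-]
H [3,1,-]
F [3,1,5]
H [3,1,5]
F [3,4,5]
F [3,4,6]
H [3,4,6]
H [3,4,6]
H [3,4,6]
H [3,4,6]
F [2,4,6]
F [2,4,1]
F [2,3,1]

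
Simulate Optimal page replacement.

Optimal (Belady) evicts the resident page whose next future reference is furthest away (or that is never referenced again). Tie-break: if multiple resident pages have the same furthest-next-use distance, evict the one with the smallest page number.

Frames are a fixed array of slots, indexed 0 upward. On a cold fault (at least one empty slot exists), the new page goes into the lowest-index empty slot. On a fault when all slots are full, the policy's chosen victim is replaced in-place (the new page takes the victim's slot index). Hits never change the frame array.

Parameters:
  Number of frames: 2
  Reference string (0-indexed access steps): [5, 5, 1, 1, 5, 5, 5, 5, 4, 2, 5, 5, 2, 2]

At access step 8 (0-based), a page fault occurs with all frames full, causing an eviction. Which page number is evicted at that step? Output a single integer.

Answer: 1

Derivation:
Step 0: ref 5 -> FAULT, frames=[5,-]
Step 1: ref 5 -> HIT, frames=[5,-]
Step 2: ref 1 -> FAULT, frames=[5,1]
Step 3: ref 1 -> HIT, frames=[5,1]
Step 4: ref 5 -> HIT, frames=[5,1]
Step 5: ref 5 -> HIT, frames=[5,1]
Step 6: ref 5 -> HIT, frames=[5,1]
Step 7: ref 5 -> HIT, frames=[5,1]
Step 8: ref 4 -> FAULT, evict 1, frames=[5,4]
At step 8: evicted page 1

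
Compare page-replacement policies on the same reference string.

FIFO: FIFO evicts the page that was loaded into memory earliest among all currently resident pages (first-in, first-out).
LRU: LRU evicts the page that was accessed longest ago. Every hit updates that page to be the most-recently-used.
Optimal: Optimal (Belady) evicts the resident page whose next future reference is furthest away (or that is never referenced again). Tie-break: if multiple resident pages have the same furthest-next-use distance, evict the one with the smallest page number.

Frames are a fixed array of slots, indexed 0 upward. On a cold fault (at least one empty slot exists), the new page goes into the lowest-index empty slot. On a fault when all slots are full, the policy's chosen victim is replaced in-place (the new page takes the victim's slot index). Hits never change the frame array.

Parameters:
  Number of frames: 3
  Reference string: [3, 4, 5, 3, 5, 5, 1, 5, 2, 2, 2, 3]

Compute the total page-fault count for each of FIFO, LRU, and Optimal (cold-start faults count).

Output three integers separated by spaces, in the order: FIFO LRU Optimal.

--- FIFO ---
  step 0: ref 3 -> FAULT, frames=[3,-,-] (faults so far: 1)
  step 1: ref 4 -> FAULT, frames=[3,4,-] (faults so far: 2)
  step 2: ref 5 -> FAULT, frames=[3,4,5] (faults so far: 3)
  step 3: ref 3 -> HIT, frames=[3,4,5] (faults so far: 3)
  step 4: ref 5 -> HIT, frames=[3,4,5] (faults so far: 3)
  step 5: ref 5 -> HIT, frames=[3,4,5] (faults so far: 3)
  step 6: ref 1 -> FAULT, evict 3, frames=[1,4,5] (faults so far: 4)
  step 7: ref 5 -> HIT, frames=[1,4,5] (faults so far: 4)
  step 8: ref 2 -> FAULT, evict 4, frames=[1,2,5] (faults so far: 5)
  step 9: ref 2 -> HIT, frames=[1,2,5] (faults so far: 5)
  step 10: ref 2 -> HIT, frames=[1,2,5] (faults so far: 5)
  step 11: ref 3 -> FAULT, evict 5, frames=[1,2,3] (faults so far: 6)
  FIFO total faults: 6
--- LRU ---
  step 0: ref 3 -> FAULT, frames=[3,-,-] (faults so far: 1)
  step 1: ref 4 -> FAULT, frames=[3,4,-] (faults so far: 2)
  step 2: ref 5 -> FAULT, frames=[3,4,5] (faults so far: 3)
  step 3: ref 3 -> HIT, frames=[3,4,5] (faults so far: 3)
  step 4: ref 5 -> HIT, frames=[3,4,5] (faults so far: 3)
  step 5: ref 5 -> HIT, frames=[3,4,5] (faults so far: 3)
  step 6: ref 1 -> FAULT, evict 4, frames=[3,1,5] (faults so far: 4)
  step 7: ref 5 -> HIT, frames=[3,1,5] (faults so far: 4)
  step 8: ref 2 -> FAULT, evict 3, frames=[2,1,5] (faults so far: 5)
  step 9: ref 2 -> HIT, frames=[2,1,5] (faults so far: 5)
  step 10: ref 2 -> HIT, frames=[2,1,5] (faults so far: 5)
  step 11: ref 3 -> FAULT, evict 1, frames=[2,3,5] (faults so far: 6)
  LRU total faults: 6
--- Optimal ---
  step 0: ref 3 -> FAULT, frames=[3,-,-] (faults so far: 1)
  step 1: ref 4 -> FAULT, frames=[3,4,-] (faults so far: 2)
  step 2: ref 5 -> FAULT, frames=[3,4,5] (faults so far: 3)
  step 3: ref 3 -> HIT, frames=[3,4,5] (faults so far: 3)
  step 4: ref 5 -> HIT, frames=[3,4,5] (faults so far: 3)
  step 5: ref 5 -> HIT, frames=[3,4,5] (faults so far: 3)
  step 6: ref 1 -> FAULT, evict 4, frames=[3,1,5] (faults so far: 4)
  step 7: ref 5 -> HIT, frames=[3,1,5] (faults so far: 4)
  step 8: ref 2 -> FAULT, evict 1, frames=[3,2,5] (faults so far: 5)
  step 9: ref 2 -> HIT, frames=[3,2,5] (faults so far: 5)
  step 10: ref 2 -> HIT, frames=[3,2,5] (faults so far: 5)
  step 11: ref 3 -> HIT, frames=[3,2,5] (faults so far: 5)
  Optimal total faults: 5

Answer: 6 6 5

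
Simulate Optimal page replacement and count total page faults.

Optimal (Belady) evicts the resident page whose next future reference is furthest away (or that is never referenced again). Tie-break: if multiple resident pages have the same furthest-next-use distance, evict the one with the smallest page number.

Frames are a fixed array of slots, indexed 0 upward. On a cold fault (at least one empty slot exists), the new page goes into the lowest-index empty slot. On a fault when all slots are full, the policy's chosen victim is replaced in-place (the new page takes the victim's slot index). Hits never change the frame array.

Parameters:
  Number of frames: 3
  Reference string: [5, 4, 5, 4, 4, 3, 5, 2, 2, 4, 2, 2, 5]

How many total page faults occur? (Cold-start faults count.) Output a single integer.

Answer: 4

Derivation:
Step 0: ref 5 → FAULT, frames=[5,-,-]
Step 1: ref 4 → FAULT, frames=[5,4,-]
Step 2: ref 5 → HIT, frames=[5,4,-]
Step 3: ref 4 → HIT, frames=[5,4,-]
Step 4: ref 4 → HIT, frames=[5,4,-]
Step 5: ref 3 → FAULT, frames=[5,4,3]
Step 6: ref 5 → HIT, frames=[5,4,3]
Step 7: ref 2 → FAULT (evict 3), frames=[5,4,2]
Step 8: ref 2 → HIT, frames=[5,4,2]
Step 9: ref 4 → HIT, frames=[5,4,2]
Step 10: ref 2 → HIT, frames=[5,4,2]
Step 11: ref 2 → HIT, frames=[5,4,2]
Step 12: ref 5 → HIT, frames=[5,4,2]
Total faults: 4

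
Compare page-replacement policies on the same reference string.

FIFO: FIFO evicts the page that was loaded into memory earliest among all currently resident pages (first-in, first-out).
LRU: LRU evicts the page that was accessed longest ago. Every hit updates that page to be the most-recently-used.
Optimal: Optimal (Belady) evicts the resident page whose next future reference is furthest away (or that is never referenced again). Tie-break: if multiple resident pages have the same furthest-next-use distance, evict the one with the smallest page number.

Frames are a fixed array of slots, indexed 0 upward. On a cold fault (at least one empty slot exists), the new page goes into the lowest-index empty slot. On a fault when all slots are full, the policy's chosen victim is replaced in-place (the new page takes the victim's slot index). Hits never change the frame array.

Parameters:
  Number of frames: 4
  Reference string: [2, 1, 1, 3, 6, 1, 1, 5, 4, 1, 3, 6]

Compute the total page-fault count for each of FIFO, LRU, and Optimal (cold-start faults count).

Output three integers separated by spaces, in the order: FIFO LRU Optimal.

--- FIFO ---
  step 0: ref 2 -> FAULT, frames=[2,-,-,-] (faults so far: 1)
  step 1: ref 1 -> FAULT, frames=[2,1,-,-] (faults so far: 2)
  step 2: ref 1 -> HIT, frames=[2,1,-,-] (faults so far: 2)
  step 3: ref 3 -> FAULT, frames=[2,1,3,-] (faults so far: 3)
  step 4: ref 6 -> FAULT, frames=[2,1,3,6] (faults so far: 4)
  step 5: ref 1 -> HIT, frames=[2,1,3,6] (faults so far: 4)
  step 6: ref 1 -> HIT, frames=[2,1,3,6] (faults so far: 4)
  step 7: ref 5 -> FAULT, evict 2, frames=[5,1,3,6] (faults so far: 5)
  step 8: ref 4 -> FAULT, evict 1, frames=[5,4,3,6] (faults so far: 6)
  step 9: ref 1 -> FAULT, evict 3, frames=[5,4,1,6] (faults so far: 7)
  step 10: ref 3 -> FAULT, evict 6, frames=[5,4,1,3] (faults so far: 8)
  step 11: ref 6 -> FAULT, evict 5, frames=[6,4,1,3] (faults so far: 9)
  FIFO total faults: 9
--- LRU ---
  step 0: ref 2 -> FAULT, frames=[2,-,-,-] (faults so far: 1)
  step 1: ref 1 -> FAULT, frames=[2,1,-,-] (faults so far: 2)
  step 2: ref 1 -> HIT, frames=[2,1,-,-] (faults so far: 2)
  step 3: ref 3 -> FAULT, frames=[2,1,3,-] (faults so far: 3)
  step 4: ref 6 -> FAULT, frames=[2,1,3,6] (faults so far: 4)
  step 5: ref 1 -> HIT, frames=[2,1,3,6] (faults so far: 4)
  step 6: ref 1 -> HIT, frames=[2,1,3,6] (faults so far: 4)
  step 7: ref 5 -> FAULT, evict 2, frames=[5,1,3,6] (faults so far: 5)
  step 8: ref 4 -> FAULT, evict 3, frames=[5,1,4,6] (faults so far: 6)
  step 9: ref 1 -> HIT, frames=[5,1,4,6] (faults so far: 6)
  step 10: ref 3 -> FAULT, evict 6, frames=[5,1,4,3] (faults so far: 7)
  step 11: ref 6 -> FAULT, evict 5, frames=[6,1,4,3] (faults so far: 8)
  LRU total faults: 8
--- Optimal ---
  step 0: ref 2 -> FAULT, frames=[2,-,-,-] (faults so far: 1)
  step 1: ref 1 -> FAULT, frames=[2,1,-,-] (faults so far: 2)
  step 2: ref 1 -> HIT, frames=[2,1,-,-] (faults so far: 2)
  step 3: ref 3 -> FAULT, frames=[2,1,3,-] (faults so far: 3)
  step 4: ref 6 -> FAULT, frames=[2,1,3,6] (faults so far: 4)
  step 5: ref 1 -> HIT, frames=[2,1,3,6] (faults so far: 4)
  step 6: ref 1 -> HIT, frames=[2,1,3,6] (faults so far: 4)
  step 7: ref 5 -> FAULT, evict 2, frames=[5,1,3,6] (faults so far: 5)
  step 8: ref 4 -> FAULT, evict 5, frames=[4,1,3,6] (faults so far: 6)
  step 9: ref 1 -> HIT, frames=[4,1,3,6] (faults so far: 6)
  step 10: ref 3 -> HIT, frames=[4,1,3,6] (faults so far: 6)
  step 11: ref 6 -> HIT, frames=[4,1,3,6] (faults so far: 6)
  Optimal total faults: 6

Answer: 9 8 6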